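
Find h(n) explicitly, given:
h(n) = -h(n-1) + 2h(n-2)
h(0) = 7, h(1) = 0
Characteristic equation: x² + x - 2 = 0, which factors as (x - (-2))(x - (1)) = 0.
Roots r₁ = -2, r₂ = 1 (distinct).
General solution: h(n) = A·(-2)^n + B·(1)^n.
From h(0) = 7: A + B = 7.
From h(1) = 0: -2A + B = 0.
Solving: A = \frac{7}{3}, B = \frac{14}{3}.
So h(n) = \frac{7 \left(-2\right)^{n}}{3} + \frac{14}{3}.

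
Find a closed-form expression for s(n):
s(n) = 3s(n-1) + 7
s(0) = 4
First-order linear non-homogeneous.
Homogeneous solution: s_h(n) = A·(3)^n.
Try constant particular solution s_p = K: K = 3K + 7 ⇒ K = - \frac{7}{2}.
General: s(n) = A·(3)^n - \frac{7}{2}.
Apply s(0) = 4: A - \frac{7}{2} = 4 ⇒ A = \frac{15}{2}.
So s(n) = \frac{15 \cdot 3^{n}}{2} - \frac{7}{2}.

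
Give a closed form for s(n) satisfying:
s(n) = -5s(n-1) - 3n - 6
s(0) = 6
First-order linear with linear forcing.
Homogeneous solution: s_h(n) = A·(-5)^n.
Try particular s_p(n) = pn + q. Substituting:
  pn + q = -5(p(n-1) + q) - 3n - 6.
Matching the n-coefficient: p = -5p - 3 ⇒ p = - \frac{1}{2}.
Matching constants: q = 5p - 5q - 6 ⇒ q = - \frac{17}{12}.
General: s(n) = A·(-5)^n - \frac{n}{2} - \frac{17}{12}.
Apply s(0) = 6: A - \frac{17}{12} = 6 ⇒ A = \frac{89}{12}.
So s(n) = \frac{89 \left(-5\right)^{n}}{12} - \frac{n}{2} - \frac{17}{12}.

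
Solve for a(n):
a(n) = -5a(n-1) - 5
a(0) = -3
First-order linear non-homogeneous.
Homogeneous solution: a_h(n) = A·(-5)^n.
Try constant particular solution a_p = K: K = -5K - 5 ⇒ K = - \frac{5}{6}.
General: a(n) = A·(-5)^n - \frac{5}{6}.
Apply a(0) = -3: A - \frac{5}{6} = -3 ⇒ A = - \frac{13}{6}.
So a(n) = - \frac{13 \left(-5\right)^{n}}{6} - \frac{5}{6}.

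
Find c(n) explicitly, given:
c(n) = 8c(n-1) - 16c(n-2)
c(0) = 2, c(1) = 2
Characteristic equation: x² - 8x + 16 = 0, which is (x - (4))².
Repeated root r = 4.
General solution: c(n) = (A + Bn)·(4)^n.
From c(0) = 2: A = 2.
From c(1) = 2: (A + B)·(4) = 2 ⇒ B = - \frac{3}{2}.
So c(n) = \left(2 - \frac{3 n}{2}\right) \cdot (4)^n.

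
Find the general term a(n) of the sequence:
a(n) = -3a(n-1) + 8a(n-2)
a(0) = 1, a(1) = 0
Characteristic equation: x² + 3x - 8 = 0.
Discriminant Δ = (-3)² + 4·(8) = 41.
Roots r₁,₂ = (-3 ± √41)/2, so r₁ = - \frac{3}{2} + \frac{\sqrt{41}}{2}, r₂ = - \frac{\sqrt{41}}{2} - \frac{3}{2}.
General solution: a(n) = A·r₁^n + B·r₂^n.
From the initial conditions, A + B = 1 and r₁A + r₂B = 0.
Since r₁ - r₂ = √41: A = (0 - (1)r₂)/√41 = \frac{3 \sqrt{41}}{82} + \frac{1}{2}, and B = 1 - A = \frac{1}{2} - \frac{3 \sqrt{41}}{82}.
So a(n) = \left(\frac{3 \sqrt{41}}{82} + \frac{1}{2}\right)\left(- \frac{3}{2} + \frac{\sqrt{41}}{2}\right)^n + \left(\frac{1}{2} - \frac{3 \sqrt{41}}{82}\right)\left(- \frac{\sqrt{41}}{2} - \frac{3}{2}\right)^n.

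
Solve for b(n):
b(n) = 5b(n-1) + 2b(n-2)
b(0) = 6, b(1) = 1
Characteristic equation: x² - 5x - 2 = 0.
Discriminant Δ = (5)² + 4·(2) = 33.
Roots r₁,₂ = (5 ± √33)/2, so r₁ = \frac{5}{2} + \frac{\sqrt{33}}{2}, r₂ = \frac{5}{2} - \frac{\sqrt{33}}{2}.
General solution: b(n) = A·r₁^n + B·r₂^n.
From the initial conditions, A + B = 6 and r₁A + r₂B = 1.
Since r₁ - r₂ = √33: A = (1 - (6)r₂)/√33 = 3 - \frac{14 \sqrt{33}}{33}, and B = 6 - A = \frac{14 \sqrt{33}}{33} + 3.
So b(n) = \left(3 - \frac{14 \sqrt{33}}{33}\right)\left(\frac{5}{2} + \frac{\sqrt{33}}{2}\right)^n + \left(\frac{14 \sqrt{33}}{33} + 3\right)\left(\frac{5}{2} - \frac{\sqrt{33}}{2}\right)^n.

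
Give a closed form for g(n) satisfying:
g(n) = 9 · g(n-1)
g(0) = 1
Pure geometric recurrence with ratio 9.
By induction g(n) = g(0) · (9)^n = 9^{n}.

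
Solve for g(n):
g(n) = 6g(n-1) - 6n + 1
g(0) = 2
First-order linear with linear forcing.
Homogeneous solution: g_h(n) = A·(6)^n.
Try particular g_p(n) = pn + q. Substituting:
  pn + q = 6(p(n-1) + q) - 6n + 1.
Matching the n-coefficient: p = 6p - 6 ⇒ p = \frac{6}{5}.
Matching constants: q = -6p + 6q + 1 ⇒ q = \frac{31}{25}.
General: g(n) = A·(6)^n + \frac{6 n}{5} + \frac{31}{25}.
Apply g(0) = 2: A + \frac{31}{25} = 2 ⇒ A = \frac{19}{25}.
So g(n) = \frac{19 \cdot 6^{n}}{25} + \frac{6 n}{5} + \frac{31}{25}.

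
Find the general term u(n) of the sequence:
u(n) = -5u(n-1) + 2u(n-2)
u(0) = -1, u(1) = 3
Characteristic equation: x² + 5x - 2 = 0.
Discriminant Δ = (-5)² + 4·(2) = 33.
Roots r₁,₂ = (-5 ± √33)/2, so r₁ = - \frac{5}{2} + \frac{\sqrt{33}}{2}, r₂ = - \frac{\sqrt{33}}{2} - \frac{5}{2}.
General solution: u(n) = A·r₁^n + B·r₂^n.
From the initial conditions, A + B = -1 and r₁A + r₂B = 3.
Since r₁ - r₂ = √33: A = (3 - (-1)r₂)/√33 = - \frac{1}{2} + \frac{\sqrt{33}}{66}, and B = -1 - A = - \frac{1}{2} - \frac{\sqrt{33}}{66}.
So u(n) = \left(- \frac{1}{2} + \frac{\sqrt{33}}{66}\right)\left(- \frac{5}{2} + \frac{\sqrt{33}}{2}\right)^n + \left(- \frac{1}{2} - \frac{\sqrt{33}}{66}\right)\left(- \frac{\sqrt{33}}{2} - \frac{5}{2}\right)^n.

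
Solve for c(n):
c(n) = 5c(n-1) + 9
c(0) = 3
First-order linear non-homogeneous.
Homogeneous solution: c_h(n) = A·(5)^n.
Try constant particular solution c_p = K: K = 5K + 9 ⇒ K = - \frac{9}{4}.
General: c(n) = A·(5)^n - \frac{9}{4}.
Apply c(0) = 3: A - \frac{9}{4} = 3 ⇒ A = \frac{21}{4}.
So c(n) = \frac{21 \cdot 5^{n}}{4} - \frac{9}{4}.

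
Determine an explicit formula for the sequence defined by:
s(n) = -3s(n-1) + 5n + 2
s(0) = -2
First-order linear with linear forcing.
Homogeneous solution: s_h(n) = A·(-3)^n.
Try particular s_p(n) = pn + q. Substituting:
  pn + q = -3(p(n-1) + q) + 5n + 2.
Matching the n-coefficient: p = -3p + 5 ⇒ p = \frac{5}{4}.
Matching constants: q = 3p - 3q + 2 ⇒ q = \frac{23}{16}.
General: s(n) = A·(-3)^n + \frac{5 n}{4} + \frac{23}{16}.
Apply s(0) = -2: A + \frac{23}{16} = -2 ⇒ A = - \frac{55}{16}.
So s(n) = - \frac{55 \left(-3\right)^{n}}{16} + \frac{5 n}{4} + \frac{23}{16}.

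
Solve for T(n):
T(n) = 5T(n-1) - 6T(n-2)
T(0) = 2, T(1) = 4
Characteristic equation: x² - 5x + 6 = 0, which factors as (x - (2))(x - (3)) = 0.
Roots r₁ = 2, r₂ = 3 (distinct).
General solution: T(n) = A·(2)^n + B·(3)^n.
From T(0) = 2: A + B = 2.
From T(1) = 4: 2A + 3B = 4.
Solving: A = 2, B = 0.
So T(n) = 2 \cdot 2^{n}.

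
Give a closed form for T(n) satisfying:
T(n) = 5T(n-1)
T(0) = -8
This is a homogeneous first-order recurrence with ratio 5.
By induction T(n) = T(0) · (5)^n = - 8 \cdot 5^{n}.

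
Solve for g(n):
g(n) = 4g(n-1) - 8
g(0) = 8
First-order linear non-homogeneous.
Homogeneous solution: g_h(n) = A·(4)^n.
Try constant particular solution g_p = K: K = 4K - 8 ⇒ K = \frac{8}{3}.
General: g(n) = A·(4)^n + \frac{8}{3}.
Apply g(0) = 8: A + \frac{8}{3} = 8 ⇒ A = \frac{16}{3}.
So g(n) = \frac{16 \cdot 4^{n}}{3} + \frac{8}{3}.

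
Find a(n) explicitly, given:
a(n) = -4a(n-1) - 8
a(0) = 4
First-order linear non-homogeneous.
Homogeneous solution: a_h(n) = A·(-4)^n.
Try constant particular solution a_p = K: K = -4K - 8 ⇒ K = - \frac{8}{5}.
General: a(n) = A·(-4)^n - \frac{8}{5}.
Apply a(0) = 4: A - \frac{8}{5} = 4 ⇒ A = \frac{28}{5}.
So a(n) = \frac{28 \left(-4\right)^{n}}{5} - \frac{8}{5}.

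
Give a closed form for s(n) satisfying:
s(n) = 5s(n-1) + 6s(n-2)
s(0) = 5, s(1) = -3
Characteristic equation: x² - 5x - 6 = 0, which factors as (x - (-1))(x - (6)) = 0.
Roots r₁ = -1, r₂ = 6 (distinct).
General solution: s(n) = A·(-1)^n + B·(6)^n.
From s(0) = 5: A + B = 5.
From s(1) = -3: -A + 6B = -3.
Solving: A = \frac{33}{7}, B = \frac{2}{7}.
So s(n) = \frac{33 \left(-1\right)^{n}}{7} + \frac{2 \cdot 6^{n}}{7}.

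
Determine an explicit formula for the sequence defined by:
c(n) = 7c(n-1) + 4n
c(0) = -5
First-order linear with linear forcing.
Homogeneous solution: c_h(n) = A·(7)^n.
Try particular c_p(n) = pn + q. Substituting:
  pn + q = 7(p(n-1) + q) + 4n.
Matching the n-coefficient: p = 7p + 4 ⇒ p = - \frac{2}{3}.
Matching constants: q = -7p + 7q ⇒ q = - \frac{7}{9}.
General: c(n) = A·(7)^n - \frac{2 n}{3} - \frac{7}{9}.
Apply c(0) = -5: A - \frac{7}{9} = -5 ⇒ A = - \frac{38}{9}.
So c(n) = - \frac{38 \cdot 7^{n}}{9} - \frac{2 n}{3} - \frac{7}{9}.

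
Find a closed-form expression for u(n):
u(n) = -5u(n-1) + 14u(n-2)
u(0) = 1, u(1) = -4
Characteristic equation: x² + 5x - 14 = 0, which factors as (x - (-7))(x - (2)) = 0.
Roots r₁ = -7, r₂ = 2 (distinct).
General solution: u(n) = A·(-7)^n + B·(2)^n.
From u(0) = 1: A + B = 1.
From u(1) = -4: -7A + 2B = -4.
Solving: A = \frac{2}{3}, B = \frac{1}{3}.
So u(n) = \frac{2 \left(-7\right)^{n}}{3} + \frac{2^{n}}{3}.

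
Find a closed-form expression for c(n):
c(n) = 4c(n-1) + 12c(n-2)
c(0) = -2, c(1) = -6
Characteristic equation: x² - 4x - 12 = 0, which factors as (x - (6))(x - (-2)) = 0.
Roots r₁ = 6, r₂ = -2 (distinct).
General solution: c(n) = A·(6)^n + B·(-2)^n.
From c(0) = -2: A + B = -2.
From c(1) = -6: 6A - 2B = -6.
Solving: A = - \frac{5}{4}, B = - \frac{3}{4}.
So c(n) = - \frac{3 \left(-2\right)^{n}}{4} - \frac{5 \cdot 6^{n}}{4}.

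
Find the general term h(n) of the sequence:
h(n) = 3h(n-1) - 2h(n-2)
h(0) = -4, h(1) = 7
Characteristic equation: x² - 3x + 2 = 0, which factors as (x - (2))(x - (1)) = 0.
Roots r₁ = 2, r₂ = 1 (distinct).
General solution: h(n) = A·(2)^n + B·(1)^n.
From h(0) = -4: A + B = -4.
From h(1) = 7: 2A + B = 7.
Solving: A = 11, B = -15.
So h(n) = 11 \cdot 2^{n} - 15.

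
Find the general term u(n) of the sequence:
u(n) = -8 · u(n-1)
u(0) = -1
Pure geometric recurrence with ratio -8.
By induction u(n) = u(0) · (-8)^n = - \left(-8\right)^{n}.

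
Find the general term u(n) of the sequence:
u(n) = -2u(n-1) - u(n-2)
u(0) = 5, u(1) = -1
Characteristic equation: x² + 2x + 1 = 0, which is (x - (-1))².
Repeated root r = -1.
General solution: u(n) = (A + Bn)·(-1)^n.
From u(0) = 5: A = 5.
From u(1) = -1: (A + B)·(-1) = -1 ⇒ B = -4.
So u(n) = \left(5 - 4 n\right) \cdot (-1)^n.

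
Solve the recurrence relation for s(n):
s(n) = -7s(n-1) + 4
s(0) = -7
First-order linear non-homogeneous.
Homogeneous solution: s_h(n) = A·(-7)^n.
Try constant particular solution s_p = K: K = -7K + 4 ⇒ K = \frac{1}{2}.
General: s(n) = A·(-7)^n + \frac{1}{2}.
Apply s(0) = -7: A + \frac{1}{2} = -7 ⇒ A = - \frac{15}{2}.
So s(n) = \frac{1}{2} - \frac{15 \left(-7\right)^{n}}{2}.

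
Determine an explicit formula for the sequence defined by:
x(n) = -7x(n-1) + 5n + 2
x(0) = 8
First-order linear with linear forcing.
Homogeneous solution: x_h(n) = A·(-7)^n.
Try particular x_p(n) = pn + q. Substituting:
  pn + q = -7(p(n-1) + q) + 5n + 2.
Matching the n-coefficient: p = -7p + 5 ⇒ p = \frac{5}{8}.
Matching constants: q = 7p - 7q + 2 ⇒ q = \frac{51}{64}.
General: x(n) = A·(-7)^n + \frac{5 n}{8} + \frac{51}{64}.
Apply x(0) = 8: A + \frac{51}{64} = 8 ⇒ A = \frac{461}{64}.
So x(n) = \frac{461 \left(-7\right)^{n}}{64} + \frac{5 n}{8} + \frac{51}{64}.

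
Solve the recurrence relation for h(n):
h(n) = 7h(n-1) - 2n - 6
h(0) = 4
First-order linear with linear forcing.
Homogeneous solution: h_h(n) = A·(7)^n.
Try particular h_p(n) = pn + q. Substituting:
  pn + q = 7(p(n-1) + q) - 2n - 6.
Matching the n-coefficient: p = 7p - 2 ⇒ p = \frac{1}{3}.
Matching constants: q = -7p + 7q - 6 ⇒ q = \frac{25}{18}.
General: h(n) = A·(7)^n + \frac{n}{3} + \frac{25}{18}.
Apply h(0) = 4: A + \frac{25}{18} = 4 ⇒ A = \frac{47}{18}.
So h(n) = \frac{47 \cdot 7^{n}}{18} + \frac{n}{3} + \frac{25}{18}.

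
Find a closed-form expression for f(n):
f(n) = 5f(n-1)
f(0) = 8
This is a homogeneous first-order recurrence with ratio 5.
By induction f(n) = f(0) · (5)^n = 8 \cdot 5^{n}.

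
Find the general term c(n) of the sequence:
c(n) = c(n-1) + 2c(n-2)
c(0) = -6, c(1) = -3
Characteristic equation: x² - x - 2 = 0, which factors as (x - (-1))(x - (2)) = 0.
Roots r₁ = -1, r₂ = 2 (distinct).
General solution: c(n) = A·(-1)^n + B·(2)^n.
From c(0) = -6: A + B = -6.
From c(1) = -3: -A + 2B = -3.
Solving: A = -3, B = -3.
So c(n) = - 3 \left(-1\right)^{n} - 3 \cdot 2^{n}.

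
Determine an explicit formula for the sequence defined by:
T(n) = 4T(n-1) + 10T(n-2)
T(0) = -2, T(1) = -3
Characteristic equation: x² - 4x - 10 = 0.
Discriminant Δ = (4)² + 4·(10) = 56.
Roots r₁,₂ = (4 ± √56)/2, so r₁ = 2 + \sqrt{14}, r₂ = 2 - \sqrt{14}.
General solution: T(n) = A·r₁^n + B·r₂^n.
From the initial conditions, A + B = -2 and r₁A + r₂B = -3.
Since r₁ - r₂ = √56: A = (-3 - (-2)r₂)/√56 = -1 + \frac{\sqrt{14}}{28}, and B = -2 - A = -1 - \frac{\sqrt{14}}{28}.
So T(n) = \left(-1 + \frac{\sqrt{14}}{28}\right)\left(2 + \sqrt{14}\right)^n + \left(-1 - \frac{\sqrt{14}}{28}\right)\left(2 - \sqrt{14}\right)^n.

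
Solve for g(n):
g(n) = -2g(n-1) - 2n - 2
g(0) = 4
First-order linear with linear forcing.
Homogeneous solution: g_h(n) = A·(-2)^n.
Try particular g_p(n) = pn + q. Substituting:
  pn + q = -2(p(n-1) + q) - 2n - 2.
Matching the n-coefficient: p = -2p - 2 ⇒ p = - \frac{2}{3}.
Matching constants: q = 2p - 2q - 2 ⇒ q = - \frac{10}{9}.
General: g(n) = A·(-2)^n - \frac{2 n}{3} - \frac{10}{9}.
Apply g(0) = 4: A - \frac{10}{9} = 4 ⇒ A = \frac{46}{9}.
So g(n) = \frac{46 \left(-2\right)^{n}}{9} - \frac{2 n}{3} - \frac{10}{9}.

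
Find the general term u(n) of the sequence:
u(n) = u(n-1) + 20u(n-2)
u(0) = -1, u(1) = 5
Characteristic equation: x² - x - 20 = 0, which factors as (x - (-4))(x - (5)) = 0.
Roots r₁ = -4, r₂ = 5 (distinct).
General solution: u(n) = A·(-4)^n + B·(5)^n.
From u(0) = -1: A + B = -1.
From u(1) = 5: -4A + 5B = 5.
Solving: A = - \frac{10}{9}, B = \frac{1}{9}.
So u(n) = - \frac{10 \left(-4\right)^{n}}{9} + \frac{5^{n}}{9}.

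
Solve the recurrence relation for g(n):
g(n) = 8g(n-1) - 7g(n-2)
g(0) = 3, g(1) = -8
Characteristic equation: x² - 8x + 7 = 0, which factors as (x - (1))(x - (7)) = 0.
Roots r₁ = 1, r₂ = 7 (distinct).
General solution: g(n) = A·(1)^n + B·(7)^n.
From g(0) = 3: A + B = 3.
From g(1) = -8: A + 7B = -8.
Solving: A = \frac{29}{6}, B = - \frac{11}{6}.
So g(n) = \frac{29}{6} - \frac{11 \cdot 7^{n}}{6}.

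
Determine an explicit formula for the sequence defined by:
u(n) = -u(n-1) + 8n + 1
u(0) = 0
First-order linear with linear forcing.
Homogeneous solution: u_h(n) = A·(-1)^n.
Try particular u_p(n) = pn + q. Substituting:
  pn + q = -(p(n-1) + q) + 8n + 1.
Matching the n-coefficient: p = -p + 8 ⇒ p = 4.
Matching constants: q = p - q + 1 ⇒ q = \frac{5}{2}.
General: u(n) = A·(-1)^n + 4 n + \frac{5}{2}.
Apply u(0) = 0: A + \frac{5}{2} = 0 ⇒ A = - \frac{5}{2}.
So u(n) = - \frac{5 \left(-1\right)^{n}}{2} + 4 n + \frac{5}{2}.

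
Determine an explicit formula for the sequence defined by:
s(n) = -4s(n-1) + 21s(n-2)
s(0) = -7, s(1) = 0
Characteristic equation: x² + 4x - 21 = 0, which factors as (x - (3))(x - (-7)) = 0.
Roots r₁ = 3, r₂ = -7 (distinct).
General solution: s(n) = A·(3)^n + B·(-7)^n.
From s(0) = -7: A + B = -7.
From s(1) = 0: 3A - 7B = 0.
Solving: A = - \frac{49}{10}, B = - \frac{21}{10}.
So s(n) = - \frac{21 \left(-7\right)^{n}}{10} - \frac{49 \cdot 3^{n}}{10}.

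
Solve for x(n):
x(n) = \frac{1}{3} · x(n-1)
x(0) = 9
Pure geometric recurrence with ratio \frac{1}{3}.
By induction x(n) = x(0) · (\frac{1}{3})^n = 9 \cdot 3^{- n}.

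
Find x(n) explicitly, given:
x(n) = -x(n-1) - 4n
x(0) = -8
First-order linear with linear forcing.
Homogeneous solution: x_h(n) = A·(-1)^n.
Try particular x_p(n) = pn + q. Substituting:
  pn + q = -(p(n-1) + q) - 4n.
Matching the n-coefficient: p = -p - 4 ⇒ p = -2.
Matching constants: q = p - q ⇒ q = -1.
General: x(n) = A·(-1)^n - 2 n - 1.
Apply x(0) = -8: A - 1 = -8 ⇒ A = -7.
So x(n) = - 7 \left(-1\right)^{n} - 2 n - 1.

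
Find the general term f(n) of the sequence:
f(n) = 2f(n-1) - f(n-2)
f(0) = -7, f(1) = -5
Characteristic equation: x² - 2x + 1 = 0, which is (x - (1))².
Repeated root r = 1.
General solution: f(n) = (A + Bn)·(1)^n.
From f(0) = -7: A = -7.
From f(1) = -5: (A + B)·(1) = -5 ⇒ B = 2.
So f(n) = \left(2 n - 7\right) \cdot (1)^n.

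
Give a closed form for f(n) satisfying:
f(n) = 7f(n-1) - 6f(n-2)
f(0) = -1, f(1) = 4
Characteristic equation: x² - 7x + 6 = 0, which factors as (x - (6))(x - (1)) = 0.
Roots r₁ = 6, r₂ = 1 (distinct).
General solution: f(n) = A·(6)^n + B·(1)^n.
From f(0) = -1: A + B = -1.
From f(1) = 4: 6A + B = 4.
Solving: A = 1, B = -2.
So f(n) = 6^{n} - 2.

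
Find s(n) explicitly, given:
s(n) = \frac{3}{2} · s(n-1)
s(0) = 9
Pure geometric recurrence with ratio \frac{3}{2}.
By induction s(n) = s(0) · (\frac{3}{2})^n = 9 \left(\frac{3}{2}\right)^{n}.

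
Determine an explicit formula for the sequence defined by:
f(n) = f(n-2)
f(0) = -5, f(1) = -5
Characteristic equation: x² - 1 = 0, which factors as (x - (1))(x - (-1)) = 0.
Roots r₁ = 1, r₂ = -1 (distinct).
General solution: f(n) = A·(1)^n + B·(-1)^n.
From f(0) = -5: A + B = -5.
From f(1) = -5: A - B = -5.
Solving: A = -5, B = 0.
So f(n) = -5.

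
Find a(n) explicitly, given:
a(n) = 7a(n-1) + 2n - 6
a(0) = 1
First-order linear with linear forcing.
Homogeneous solution: a_h(n) = A·(7)^n.
Try particular a_p(n) = pn + q. Substituting:
  pn + q = 7(p(n-1) + q) + 2n - 6.
Matching the n-coefficient: p = 7p + 2 ⇒ p = - \frac{1}{3}.
Matching constants: q = -7p + 7q - 6 ⇒ q = \frac{11}{18}.
General: a(n) = A·(7)^n - \frac{n}{3} + \frac{11}{18}.
Apply a(0) = 1: A + \frac{11}{18} = 1 ⇒ A = \frac{7}{18}.
So a(n) = \frac{7 \cdot 7^{n}}{18} - \frac{n}{3} + \frac{11}{18}.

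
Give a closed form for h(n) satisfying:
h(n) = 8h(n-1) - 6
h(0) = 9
First-order linear non-homogeneous.
Homogeneous solution: h_h(n) = A·(8)^n.
Try constant particular solution h_p = K: K = 8K - 6 ⇒ K = \frac{6}{7}.
General: h(n) = A·(8)^n + \frac{6}{7}.
Apply h(0) = 9: A + \frac{6}{7} = 9 ⇒ A = \frac{57}{7}.
So h(n) = \frac{57 \cdot 8^{n}}{7} + \frac{6}{7}.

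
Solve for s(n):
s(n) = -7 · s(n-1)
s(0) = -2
Pure geometric recurrence with ratio -7.
By induction s(n) = s(0) · (-7)^n = - 2 \left(-7\right)^{n}.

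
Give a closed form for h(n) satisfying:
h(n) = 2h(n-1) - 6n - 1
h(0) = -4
First-order linear with linear forcing.
Homogeneous solution: h_h(n) = A·(2)^n.
Try particular h_p(n) = pn + q. Substituting:
  pn + q = 2(p(n-1) + q) - 6n - 1.
Matching the n-coefficient: p = 2p - 6 ⇒ p = 6.
Matching constants: q = -2p + 2q - 1 ⇒ q = 13.
General: h(n) = A·(2)^n + 6 n + 13.
Apply h(0) = -4: A + 13 = -4 ⇒ A = -17.
So h(n) = - 17 \cdot 2^{n} + 6 n + 13.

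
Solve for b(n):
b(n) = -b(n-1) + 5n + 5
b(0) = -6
First-order linear with linear forcing.
Homogeneous solution: b_h(n) = A·(-1)^n.
Try particular b_p(n) = pn + q. Substituting:
  pn + q = -(p(n-1) + q) + 5n + 5.
Matching the n-coefficient: p = -p + 5 ⇒ p = \frac{5}{2}.
Matching constants: q = p - q + 5 ⇒ q = \frac{15}{4}.
General: b(n) = A·(-1)^n + \frac{5 n}{2} + \frac{15}{4}.
Apply b(0) = -6: A + \frac{15}{4} = -6 ⇒ A = - \frac{39}{4}.
So b(n) = - \frac{39 \left(-1\right)^{n}}{4} + \frac{5 n}{2} + \frac{15}{4}.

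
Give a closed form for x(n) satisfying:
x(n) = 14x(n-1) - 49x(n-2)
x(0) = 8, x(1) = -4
Characteristic equation: x² - 14x + 49 = 0, which is (x - (7))².
Repeated root r = 7.
General solution: x(n) = (A + Bn)·(7)^n.
From x(0) = 8: A = 8.
From x(1) = -4: (A + B)·(7) = -4 ⇒ B = - \frac{60}{7}.
So x(n) = \left(8 - \frac{60 n}{7}\right) \cdot (7)^n.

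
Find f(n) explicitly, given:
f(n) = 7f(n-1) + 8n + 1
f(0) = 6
First-order linear with linear forcing.
Homogeneous solution: f_h(n) = A·(7)^n.
Try particular f_p(n) = pn + q. Substituting:
  pn + q = 7(p(n-1) + q) + 8n + 1.
Matching the n-coefficient: p = 7p + 8 ⇒ p = - \frac{4}{3}.
Matching constants: q = -7p + 7q + 1 ⇒ q = - \frac{31}{18}.
General: f(n) = A·(7)^n - \frac{4 n}{3} - \frac{31}{18}.
Apply f(0) = 6: A - \frac{31}{18} = 6 ⇒ A = \frac{139}{18}.
So f(n) = \frac{139 \cdot 7^{n}}{18} - \frac{4 n}{3} - \frac{31}{18}.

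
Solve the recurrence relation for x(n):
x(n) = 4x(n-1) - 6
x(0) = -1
First-order linear non-homogeneous.
Homogeneous solution: x_h(n) = A·(4)^n.
Try constant particular solution x_p = K: K = 4K - 6 ⇒ K = 2.
General: x(n) = A·(4)^n + 2.
Apply x(0) = -1: A + 2 = -1 ⇒ A = -3.
So x(n) = 2 - 3 \cdot 4^{n}.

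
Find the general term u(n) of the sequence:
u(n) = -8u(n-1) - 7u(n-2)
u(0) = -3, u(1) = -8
Characteristic equation: x² + 8x + 7 = 0, which factors as (x - (-1))(x - (-7)) = 0.
Roots r₁ = -1, r₂ = -7 (distinct).
General solution: u(n) = A·(-1)^n + B·(-7)^n.
From u(0) = -3: A + B = -3.
From u(1) = -8: -A - 7B = -8.
Solving: A = - \frac{29}{6}, B = \frac{11}{6}.
So u(n) = - \frac{29 \left(-1\right)^{n}}{6} + \frac{11 \left(-7\right)^{n}}{6}.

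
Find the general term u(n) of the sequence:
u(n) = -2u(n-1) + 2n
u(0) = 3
First-order linear with linear forcing.
Homogeneous solution: u_h(n) = A·(-2)^n.
Try particular u_p(n) = pn + q. Substituting:
  pn + q = -2(p(n-1) + q) + 2n.
Matching the n-coefficient: p = -2p + 2 ⇒ p = \frac{2}{3}.
Matching constants: q = 2p - 2q ⇒ q = \frac{4}{9}.
General: u(n) = A·(-2)^n + \frac{2 n}{3} + \frac{4}{9}.
Apply u(0) = 3: A + \frac{4}{9} = 3 ⇒ A = \frac{23}{9}.
So u(n) = \frac{23 \left(-2\right)^{n}}{9} + \frac{2 n}{3} + \frac{4}{9}.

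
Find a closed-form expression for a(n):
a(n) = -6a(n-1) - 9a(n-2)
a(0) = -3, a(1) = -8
Characteristic equation: x² + 6x + 9 = 0, which is (x - (-3))².
Repeated root r = -3.
General solution: a(n) = (A + Bn)·(-3)^n.
From a(0) = -3: A = -3.
From a(1) = -8: (A + B)·(-3) = -8 ⇒ B = \frac{17}{3}.
So a(n) = \left(\frac{17 n}{3} - 3\right) \cdot (-3)^n.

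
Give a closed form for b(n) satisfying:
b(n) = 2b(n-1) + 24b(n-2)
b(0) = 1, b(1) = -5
Characteristic equation: x² - 2x - 24 = 0, which factors as (x - (6))(x - (-4)) = 0.
Roots r₁ = 6, r₂ = -4 (distinct).
General solution: b(n) = A·(6)^n + B·(-4)^n.
From b(0) = 1: A + B = 1.
From b(1) = -5: 6A - 4B = -5.
Solving: A = - \frac{1}{10}, B = \frac{11}{10}.
So b(n) = \frac{11 \left(-4\right)^{n}}{10} - \frac{6^{n}}{10}.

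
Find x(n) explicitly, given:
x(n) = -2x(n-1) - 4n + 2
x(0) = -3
First-order linear with linear forcing.
Homogeneous solution: x_h(n) = A·(-2)^n.
Try particular x_p(n) = pn + q. Substituting:
  pn + q = -2(p(n-1) + q) - 4n + 2.
Matching the n-coefficient: p = -2p - 4 ⇒ p = - \frac{4}{3}.
Matching constants: q = 2p - 2q + 2 ⇒ q = - \frac{2}{9}.
General: x(n) = A·(-2)^n - \frac{4 n}{3} - \frac{2}{9}.
Apply x(0) = -3: A - \frac{2}{9} = -3 ⇒ A = - \frac{25}{9}.
So x(n) = - \frac{25 \left(-2\right)^{n}}{9} - \frac{4 n}{3} - \frac{2}{9}.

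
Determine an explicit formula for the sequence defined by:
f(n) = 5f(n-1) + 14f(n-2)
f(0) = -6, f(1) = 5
Characteristic equation: x² - 5x - 14 = 0, which factors as (x - (-2))(x - (7)) = 0.
Roots r₁ = -2, r₂ = 7 (distinct).
General solution: f(n) = A·(-2)^n + B·(7)^n.
From f(0) = -6: A + B = -6.
From f(1) = 5: -2A + 7B = 5.
Solving: A = - \frac{47}{9}, B = - \frac{7}{9}.
So f(n) = - \frac{47 \left(-2\right)^{n}}{9} - \frac{7 \cdot 7^{n}}{9}.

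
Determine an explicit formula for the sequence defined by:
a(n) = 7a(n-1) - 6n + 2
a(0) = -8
First-order linear with linear forcing.
Homogeneous solution: a_h(n) = A·(7)^n.
Try particular a_p(n) = pn + q. Substituting:
  pn + q = 7(p(n-1) + q) - 6n + 2.
Matching the n-coefficient: p = 7p - 6 ⇒ p = 1.
Matching constants: q = -7p + 7q + 2 ⇒ q = \frac{5}{6}.
General: a(n) = A·(7)^n + n + \frac{5}{6}.
Apply a(0) = -8: A + \frac{5}{6} = -8 ⇒ A = - \frac{53}{6}.
So a(n) = - \frac{53 \cdot 7^{n}}{6} + n + \frac{5}{6}.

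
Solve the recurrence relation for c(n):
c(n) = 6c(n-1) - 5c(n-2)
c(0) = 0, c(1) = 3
Characteristic equation: x² - 6x + 5 = 0, which factors as (x - (1))(x - (5)) = 0.
Roots r₁ = 1, r₂ = 5 (distinct).
General solution: c(n) = A·(1)^n + B·(5)^n.
From c(0) = 0: A + B = 0.
From c(1) = 3: A + 5B = 3.
Solving: A = - \frac{3}{4}, B = \frac{3}{4}.
So c(n) = \frac{3 \cdot 5^{n}}{4} - \frac{3}{4}.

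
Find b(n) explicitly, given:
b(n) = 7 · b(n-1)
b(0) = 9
Pure geometric recurrence with ratio 7.
By induction b(n) = b(0) · (7)^n = 9 \cdot 7^{n}.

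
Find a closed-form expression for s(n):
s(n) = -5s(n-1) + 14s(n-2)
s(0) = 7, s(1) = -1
Characteristic equation: x² + 5x - 14 = 0, which factors as (x - (-7))(x - (2)) = 0.
Roots r₁ = -7, r₂ = 2 (distinct).
General solution: s(n) = A·(-7)^n + B·(2)^n.
From s(0) = 7: A + B = 7.
From s(1) = -1: -7A + 2B = -1.
Solving: A = \frac{5}{3}, B = \frac{16}{3}.
So s(n) = \frac{5 \left(-7\right)^{n}}{3} + \frac{16 \cdot 2^{n}}{3}.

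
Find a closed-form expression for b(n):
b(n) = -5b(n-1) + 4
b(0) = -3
First-order linear non-homogeneous.
Homogeneous solution: b_h(n) = A·(-5)^n.
Try constant particular solution b_p = K: K = -5K + 4 ⇒ K = \frac{2}{3}.
General: b(n) = A·(-5)^n + \frac{2}{3}.
Apply b(0) = -3: A + \frac{2}{3} = -3 ⇒ A = - \frac{11}{3}.
So b(n) = \frac{2}{3} - \frac{11 \left(-5\right)^{n}}{3}.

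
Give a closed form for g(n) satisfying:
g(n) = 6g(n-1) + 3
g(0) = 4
First-order linear non-homogeneous.
Homogeneous solution: g_h(n) = A·(6)^n.
Try constant particular solution g_p = K: K = 6K + 3 ⇒ K = - \frac{3}{5}.
General: g(n) = A·(6)^n - \frac{3}{5}.
Apply g(0) = 4: A - \frac{3}{5} = 4 ⇒ A = \frac{23}{5}.
So g(n) = \frac{23 \cdot 6^{n}}{5} - \frac{3}{5}.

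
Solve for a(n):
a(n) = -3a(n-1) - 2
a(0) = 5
First-order linear non-homogeneous.
Homogeneous solution: a_h(n) = A·(-3)^n.
Try constant particular solution a_p = K: K = -3K - 2 ⇒ K = - \frac{1}{2}.
General: a(n) = A·(-3)^n - \frac{1}{2}.
Apply a(0) = 5: A - \frac{1}{2} = 5 ⇒ A = \frac{11}{2}.
So a(n) = \frac{11 \left(-3\right)^{n}}{2} - \frac{1}{2}.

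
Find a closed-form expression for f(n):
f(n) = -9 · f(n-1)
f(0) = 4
Pure geometric recurrence with ratio -9.
By induction f(n) = f(0) · (-9)^n = 4 \left(-9\right)^{n}.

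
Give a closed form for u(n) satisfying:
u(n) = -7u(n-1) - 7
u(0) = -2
First-order linear non-homogeneous.
Homogeneous solution: u_h(n) = A·(-7)^n.
Try constant particular solution u_p = K: K = -7K - 7 ⇒ K = - \frac{7}{8}.
General: u(n) = A·(-7)^n - \frac{7}{8}.
Apply u(0) = -2: A - \frac{7}{8} = -2 ⇒ A = - \frac{9}{8}.
So u(n) = - \frac{9 \left(-7\right)^{n}}{8} - \frac{7}{8}.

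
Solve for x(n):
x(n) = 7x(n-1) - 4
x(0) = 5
First-order linear non-homogeneous.
Homogeneous solution: x_h(n) = A·(7)^n.
Try constant particular solution x_p = K: K = 7K - 4 ⇒ K = \frac{2}{3}.
General: x(n) = A·(7)^n + \frac{2}{3}.
Apply x(0) = 5: A + \frac{2}{3} = 5 ⇒ A = \frac{13}{3}.
So x(n) = \frac{13 \cdot 7^{n}}{3} + \frac{2}{3}.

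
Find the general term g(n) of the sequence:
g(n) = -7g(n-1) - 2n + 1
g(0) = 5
First-order linear with linear forcing.
Homogeneous solution: g_h(n) = A·(-7)^n.
Try particular g_p(n) = pn + q. Substituting:
  pn + q = -7(p(n-1) + q) - 2n + 1.
Matching the n-coefficient: p = -7p - 2 ⇒ p = - \frac{1}{4}.
Matching constants: q = 7p - 7q + 1 ⇒ q = - \frac{3}{32}.
General: g(n) = A·(-7)^n - \frac{n}{4} - \frac{3}{32}.
Apply g(0) = 5: A - \frac{3}{32} = 5 ⇒ A = \frac{163}{32}.
So g(n) = \frac{163 \left(-7\right)^{n}}{32} - \frac{n}{4} - \frac{3}{32}.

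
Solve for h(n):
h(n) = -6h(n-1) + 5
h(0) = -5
First-order linear non-homogeneous.
Homogeneous solution: h_h(n) = A·(-6)^n.
Try constant particular solution h_p = K: K = -6K + 5 ⇒ K = \frac{5}{7}.
General: h(n) = A·(-6)^n + \frac{5}{7}.
Apply h(0) = -5: A + \frac{5}{7} = -5 ⇒ A = - \frac{40}{7}.
So h(n) = \frac{5}{7} - \frac{40 \left(-6\right)^{n}}{7}.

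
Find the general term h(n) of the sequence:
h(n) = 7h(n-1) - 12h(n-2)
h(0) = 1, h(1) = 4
Characteristic equation: x² - 7x + 12 = 0, which factors as (x - (4))(x - (3)) = 0.
Roots r₁ = 4, r₂ = 3 (distinct).
General solution: h(n) = A·(4)^n + B·(3)^n.
From h(0) = 1: A + B = 1.
From h(1) = 4: 4A + 3B = 4.
Solving: A = 1, B = 0.
So h(n) = 4^{n}.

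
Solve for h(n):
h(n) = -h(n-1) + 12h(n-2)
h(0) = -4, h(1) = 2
Characteristic equation: x² + x - 12 = 0, which factors as (x - (3))(x - (-4)) = 0.
Roots r₁ = 3, r₂ = -4 (distinct).
General solution: h(n) = A·(3)^n + B·(-4)^n.
From h(0) = -4: A + B = -4.
From h(1) = 2: 3A - 4B = 2.
Solving: A = -2, B = -2.
So h(n) = - 2 \left(-4\right)^{n} - 2 \cdot 3^{n}.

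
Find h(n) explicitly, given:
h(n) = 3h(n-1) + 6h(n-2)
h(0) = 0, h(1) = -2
Characteristic equation: x² - 3x - 6 = 0.
Discriminant Δ = (3)² + 4·(6) = 33.
Roots r₁,₂ = (3 ± √33)/2, so r₁ = \frac{3}{2} + \frac{\sqrt{33}}{2}, r₂ = \frac{3}{2} - \frac{\sqrt{33}}{2}.
General solution: h(n) = A·r₁^n + B·r₂^n.
From the initial conditions, A + B = 0 and r₁A + r₂B = -2.
Since r₁ - r₂ = √33: A = (-2 - (0)r₂)/√33 = - \frac{2 \sqrt{33}}{33}, and B = 0 - A = \frac{2 \sqrt{33}}{33}.
So h(n) = \left(- \frac{2 \sqrt{33}}{33}\right)\left(\frac{3}{2} + \frac{\sqrt{33}}{2}\right)^n + \left(\frac{2 \sqrt{33}}{33}\right)\left(\frac{3}{2} - \frac{\sqrt{33}}{2}\right)^n.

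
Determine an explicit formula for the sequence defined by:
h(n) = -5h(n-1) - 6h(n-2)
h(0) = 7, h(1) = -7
Characteristic equation: x² + 5x + 6 = 0, which factors as (x - (-2))(x - (-3)) = 0.
Roots r₁ = -2, r₂ = -3 (distinct).
General solution: h(n) = A·(-2)^n + B·(-3)^n.
From h(0) = 7: A + B = 7.
From h(1) = -7: -2A - 3B = -7.
Solving: A = 14, B = -7.
So h(n) = 14 \left(-2\right)^{n} - 7 \left(-3\right)^{n}.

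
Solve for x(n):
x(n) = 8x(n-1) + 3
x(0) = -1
First-order linear non-homogeneous.
Homogeneous solution: x_h(n) = A·(8)^n.
Try constant particular solution x_p = K: K = 8K + 3 ⇒ K = - \frac{3}{7}.
General: x(n) = A·(8)^n - \frac{3}{7}.
Apply x(0) = -1: A - \frac{3}{7} = -1 ⇒ A = - \frac{4}{7}.
So x(n) = - \frac{4 \cdot 8^{n}}{7} - \frac{3}{7}.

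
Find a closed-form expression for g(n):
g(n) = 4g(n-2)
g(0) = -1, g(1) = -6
Characteristic equation: x² - 4 = 0, which factors as (x - (2))(x - (-2)) = 0.
Roots r₁ = 2, r₂ = -2 (distinct).
General solution: g(n) = A·(2)^n + B·(-2)^n.
From g(0) = -1: A + B = -1.
From g(1) = -6: 2A - 2B = -6.
Solving: A = -2, B = 1.
So g(n) = \left(-2\right)^{n} - 2 \cdot 2^{n}.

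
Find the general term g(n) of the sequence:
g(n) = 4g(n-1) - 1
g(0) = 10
First-order linear non-homogeneous.
Homogeneous solution: g_h(n) = A·(4)^n.
Try constant particular solution g_p = K: K = 4K - 1 ⇒ K = \frac{1}{3}.
General: g(n) = A·(4)^n + \frac{1}{3}.
Apply g(0) = 10: A + \frac{1}{3} = 10 ⇒ A = \frac{29}{3}.
So g(n) = \frac{29 \cdot 4^{n}}{3} + \frac{1}{3}.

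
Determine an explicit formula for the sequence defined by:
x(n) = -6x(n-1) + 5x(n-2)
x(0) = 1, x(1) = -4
Characteristic equation: x² + 6x - 5 = 0.
Discriminant Δ = (-6)² + 4·(5) = 56.
Roots r₁,₂ = (-6 ± √56)/2, so r₁ = -3 + \sqrt{14}, r₂ = - \sqrt{14} - 3.
General solution: x(n) = A·r₁^n + B·r₂^n.
From the initial conditions, A + B = 1 and r₁A + r₂B = -4.
Since r₁ - r₂ = √56: A = (-4 - (1)r₂)/√56 = \frac{1}{2} - \frac{\sqrt{14}}{28}, and B = 1 - A = \frac{\sqrt{14}}{28} + \frac{1}{2}.
So x(n) = \left(\frac{1}{2} - \frac{\sqrt{14}}{28}\right)\left(-3 + \sqrt{14}\right)^n + \left(\frac{\sqrt{14}}{28} + \frac{1}{2}\right)\left(- \sqrt{14} - 3\right)^n.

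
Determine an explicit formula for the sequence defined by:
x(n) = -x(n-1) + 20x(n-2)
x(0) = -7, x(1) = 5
Characteristic equation: x² + x - 20 = 0, which factors as (x - (4))(x - (-5)) = 0.
Roots r₁ = 4, r₂ = -5 (distinct).
General solution: x(n) = A·(4)^n + B·(-5)^n.
From x(0) = -7: A + B = -7.
From x(1) = 5: 4A - 5B = 5.
Solving: A = - \frac{10}{3}, B = - \frac{11}{3}.
So x(n) = - \frac{11 \left(-5\right)^{n}}{3} - \frac{10 \cdot 4^{n}}{3}.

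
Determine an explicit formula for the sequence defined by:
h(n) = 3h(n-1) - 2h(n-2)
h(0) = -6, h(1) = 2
Characteristic equation: x² - 3x + 2 = 0, which factors as (x - (2))(x - (1)) = 0.
Roots r₁ = 2, r₂ = 1 (distinct).
General solution: h(n) = A·(2)^n + B·(1)^n.
From h(0) = -6: A + B = -6.
From h(1) = 2: 2A + B = 2.
Solving: A = 8, B = -14.
So h(n) = 8 \cdot 2^{n} - 14.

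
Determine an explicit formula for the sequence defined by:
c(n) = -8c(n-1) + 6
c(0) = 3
First-order linear non-homogeneous.
Homogeneous solution: c_h(n) = A·(-8)^n.
Try constant particular solution c_p = K: K = -8K + 6 ⇒ K = \frac{2}{3}.
General: c(n) = A·(-8)^n + \frac{2}{3}.
Apply c(0) = 3: A + \frac{2}{3} = 3 ⇒ A = \frac{7}{3}.
So c(n) = \frac{7 \left(-8\right)^{n}}{3} + \frac{2}{3}.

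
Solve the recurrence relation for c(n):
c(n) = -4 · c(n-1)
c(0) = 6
Pure geometric recurrence with ratio -4.
By induction c(n) = c(0) · (-4)^n = 6 \left(-4\right)^{n}.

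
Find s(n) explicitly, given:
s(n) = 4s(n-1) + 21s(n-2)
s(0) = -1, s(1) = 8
Characteristic equation: x² - 4x - 21 = 0, which factors as (x - (-3))(x - (7)) = 0.
Roots r₁ = -3, r₂ = 7 (distinct).
General solution: s(n) = A·(-3)^n + B·(7)^n.
From s(0) = -1: A + B = -1.
From s(1) = 8: -3A + 7B = 8.
Solving: A = - \frac{3}{2}, B = \frac{1}{2}.
So s(n) = - \frac{3 \left(-3\right)^{n}}{2} + \frac{7^{n}}{2}.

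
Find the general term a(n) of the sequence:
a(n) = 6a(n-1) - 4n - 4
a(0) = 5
First-order linear with linear forcing.
Homogeneous solution: a_h(n) = A·(6)^n.
Try particular a_p(n) = pn + q. Substituting:
  pn + q = 6(p(n-1) + q) - 4n - 4.
Matching the n-coefficient: p = 6p - 4 ⇒ p = \frac{4}{5}.
Matching constants: q = -6p + 6q - 4 ⇒ q = \frac{44}{25}.
General: a(n) = A·(6)^n + \frac{4 n}{5} + \frac{44}{25}.
Apply a(0) = 5: A + \frac{44}{25} = 5 ⇒ A = \frac{81}{25}.
So a(n) = \frac{81 \cdot 6^{n}}{25} + \frac{4 n}{5} + \frac{44}{25}.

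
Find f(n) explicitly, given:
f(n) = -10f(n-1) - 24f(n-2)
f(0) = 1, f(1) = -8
Characteristic equation: x² + 10x + 24 = 0, which factors as (x - (-4))(x - (-6)) = 0.
Roots r₁ = -4, r₂ = -6 (distinct).
General solution: f(n) = A·(-4)^n + B·(-6)^n.
From f(0) = 1: A + B = 1.
From f(1) = -8: -4A - 6B = -8.
Solving: A = -1, B = 2.
So f(n) = - \left(-4\right)^{n} + 2 \left(-6\right)^{n}.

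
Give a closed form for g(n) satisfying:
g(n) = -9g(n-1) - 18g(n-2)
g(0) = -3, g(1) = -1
Characteristic equation: x² + 9x + 18 = 0, which factors as (x - (-3))(x - (-6)) = 0.
Roots r₁ = -3, r₂ = -6 (distinct).
General solution: g(n) = A·(-3)^n + B·(-6)^n.
From g(0) = -3: A + B = -3.
From g(1) = -1: -3A - 6B = -1.
Solving: A = - \frac{19}{3}, B = \frac{10}{3}.
So g(n) = - \frac{19 \left(-3\right)^{n}}{3} + \frac{10 \left(-6\right)^{n}}{3}.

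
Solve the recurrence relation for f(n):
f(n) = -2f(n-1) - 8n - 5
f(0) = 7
First-order linear with linear forcing.
Homogeneous solution: f_h(n) = A·(-2)^n.
Try particular f_p(n) = pn + q. Substituting:
  pn + q = -2(p(n-1) + q) - 8n - 5.
Matching the n-coefficient: p = -2p - 8 ⇒ p = - \frac{8}{3}.
Matching constants: q = 2p - 2q - 5 ⇒ q = - \frac{31}{9}.
General: f(n) = A·(-2)^n - \frac{8 n}{3} - \frac{31}{9}.
Apply f(0) = 7: A - \frac{31}{9} = 7 ⇒ A = \frac{94}{9}.
So f(n) = \frac{94 \left(-2\right)^{n}}{9} - \frac{8 n}{3} - \frac{31}{9}.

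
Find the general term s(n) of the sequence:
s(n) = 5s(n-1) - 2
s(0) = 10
First-order linear non-homogeneous.
Homogeneous solution: s_h(n) = A·(5)^n.
Try constant particular solution s_p = K: K = 5K - 2 ⇒ K = \frac{1}{2}.
General: s(n) = A·(5)^n + \frac{1}{2}.
Apply s(0) = 10: A + \frac{1}{2} = 10 ⇒ A = \frac{19}{2}.
So s(n) = \frac{19 \cdot 5^{n}}{2} + \frac{1}{2}.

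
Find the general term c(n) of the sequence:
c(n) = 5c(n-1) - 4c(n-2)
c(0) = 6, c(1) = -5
Characteristic equation: x² - 5x + 4 = 0, which factors as (x - (1))(x - (4)) = 0.
Roots r₁ = 1, r₂ = 4 (distinct).
General solution: c(n) = A·(1)^n + B·(4)^n.
From c(0) = 6: A + B = 6.
From c(1) = -5: A + 4B = -5.
Solving: A = \frac{29}{3}, B = - \frac{11}{3}.
So c(n) = \frac{29}{3} - \frac{11 \cdot 4^{n}}{3}.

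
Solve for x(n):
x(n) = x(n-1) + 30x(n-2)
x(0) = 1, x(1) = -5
Characteristic equation: x² - x - 30 = 0, which factors as (x - (6))(x - (-5)) = 0.
Roots r₁ = 6, r₂ = -5 (distinct).
General solution: x(n) = A·(6)^n + B·(-5)^n.
From x(0) = 1: A + B = 1.
From x(1) = -5: 6A - 5B = -5.
Solving: A = 0, B = 1.
So x(n) = \left(-5\right)^{n}.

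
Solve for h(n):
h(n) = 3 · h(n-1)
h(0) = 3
Pure geometric recurrence with ratio 3.
By induction h(n) = h(0) · (3)^n = 3 \cdot 3^{n}.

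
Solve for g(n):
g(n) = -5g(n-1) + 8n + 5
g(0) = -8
First-order linear with linear forcing.
Homogeneous solution: g_h(n) = A·(-5)^n.
Try particular g_p(n) = pn + q. Substituting:
  pn + q = -5(p(n-1) + q) + 8n + 5.
Matching the n-coefficient: p = -5p + 8 ⇒ p = \frac{4}{3}.
Matching constants: q = 5p - 5q + 5 ⇒ q = \frac{35}{18}.
General: g(n) = A·(-5)^n + \frac{4 n}{3} + \frac{35}{18}.
Apply g(0) = -8: A + \frac{35}{18} = -8 ⇒ A = - \frac{179}{18}.
So g(n) = - \frac{179 \left(-5\right)^{n}}{18} + \frac{4 n}{3} + \frac{35}{18}.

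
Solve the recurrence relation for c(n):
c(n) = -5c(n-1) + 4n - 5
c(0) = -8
First-order linear with linear forcing.
Homogeneous solution: c_h(n) = A·(-5)^n.
Try particular c_p(n) = pn + q. Substituting:
  pn + q = -5(p(n-1) + q) + 4n - 5.
Matching the n-coefficient: p = -5p + 4 ⇒ p = \frac{2}{3}.
Matching constants: q = 5p - 5q - 5 ⇒ q = - \frac{5}{18}.
General: c(n) = A·(-5)^n + \frac{2 n}{3} - \frac{5}{18}.
Apply c(0) = -8: A - \frac{5}{18} = -8 ⇒ A = - \frac{139}{18}.
So c(n) = - \frac{139 \left(-5\right)^{n}}{18} + \frac{2 n}{3} - \frac{5}{18}.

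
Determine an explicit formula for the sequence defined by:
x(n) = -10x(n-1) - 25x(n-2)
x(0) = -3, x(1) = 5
Characteristic equation: x² + 10x + 25 = 0, which is (x - (-5))².
Repeated root r = -5.
General solution: x(n) = (A + Bn)·(-5)^n.
From x(0) = -3: A = -3.
From x(1) = 5: (A + B)·(-5) = 5 ⇒ B = 2.
So x(n) = \left(2 n - 3\right) \cdot (-5)^n.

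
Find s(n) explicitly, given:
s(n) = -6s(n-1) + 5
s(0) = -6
First-order linear non-homogeneous.
Homogeneous solution: s_h(n) = A·(-6)^n.
Try constant particular solution s_p = K: K = -6K + 5 ⇒ K = \frac{5}{7}.
General: s(n) = A·(-6)^n + \frac{5}{7}.
Apply s(0) = -6: A + \frac{5}{7} = -6 ⇒ A = - \frac{47}{7}.
So s(n) = \frac{5}{7} - \frac{47 \left(-6\right)^{n}}{7}.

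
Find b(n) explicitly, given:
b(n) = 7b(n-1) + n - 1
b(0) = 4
First-order linear with linear forcing.
Homogeneous solution: b_h(n) = A·(7)^n.
Try particular b_p(n) = pn + q. Substituting:
  pn + q = 7(p(n-1) + q) + n - 1.
Matching the n-coefficient: p = 7p + 1 ⇒ p = - \frac{1}{6}.
Matching constants: q = -7p + 7q - 1 ⇒ q = - \frac{1}{36}.
General: b(n) = A·(7)^n - \frac{n}{6} - \frac{1}{36}.
Apply b(0) = 4: A - \frac{1}{36} = 4 ⇒ A = \frac{145}{36}.
So b(n) = \frac{145 \cdot 7^{n}}{36} - \frac{n}{6} - \frac{1}{36}.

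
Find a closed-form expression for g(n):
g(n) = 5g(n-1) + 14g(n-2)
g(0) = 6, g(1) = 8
Characteristic equation: x² - 5x - 14 = 0, which factors as (x - (7))(x - (-2)) = 0.
Roots r₁ = 7, r₂ = -2 (distinct).
General solution: g(n) = A·(7)^n + B·(-2)^n.
From g(0) = 6: A + B = 6.
From g(1) = 8: 7A - 2B = 8.
Solving: A = \frac{20}{9}, B = \frac{34}{9}.
So g(n) = \frac{34 \left(-2\right)^{n}}{9} + \frac{20 \cdot 7^{n}}{9}.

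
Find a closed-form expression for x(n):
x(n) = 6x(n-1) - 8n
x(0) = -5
First-order linear with linear forcing.
Homogeneous solution: x_h(n) = A·(6)^n.
Try particular x_p(n) = pn + q. Substituting:
  pn + q = 6(p(n-1) + q) - 8n.
Matching the n-coefficient: p = 6p - 8 ⇒ p = \frac{8}{5}.
Matching constants: q = -6p + 6q ⇒ q = \frac{48}{25}.
General: x(n) = A·(6)^n + \frac{8 n}{5} + \frac{48}{25}.
Apply x(0) = -5: A + \frac{48}{25} = -5 ⇒ A = - \frac{173}{25}.
So x(n) = - \frac{173 \cdot 6^{n}}{25} + \frac{8 n}{5} + \frac{48}{25}.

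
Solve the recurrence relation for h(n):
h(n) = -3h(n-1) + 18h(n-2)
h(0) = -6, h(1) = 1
Characteristic equation: x² + 3x - 18 = 0, which factors as (x - (-6))(x - (3)) = 0.
Roots r₁ = -6, r₂ = 3 (distinct).
General solution: h(n) = A·(-6)^n + B·(3)^n.
From h(0) = -6: A + B = -6.
From h(1) = 1: -6A + 3B = 1.
Solving: A = - \frac{19}{9}, B = - \frac{35}{9}.
So h(n) = - \frac{19 \left(-6\right)^{n}}{9} - \frac{35 \cdot 3^{n}}{9}.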